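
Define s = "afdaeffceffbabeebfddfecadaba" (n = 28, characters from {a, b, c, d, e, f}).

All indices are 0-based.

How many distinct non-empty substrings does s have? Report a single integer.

rank→(start, suffix):
  0 → (27, 'a')
  1 → (25, 'aba')
  2 → (12, 'abeebfddfecadaba')
  3 → (23, 'adaba')
  4 → (3, 'aeffceffbabeebfddfecadaba')
  5 → (0, 'afdaeffceffbabeebfddfecadaba')
  6 → (26, 'ba')
  7 → (11, 'babeebfddfecadaba')
  8 → (13, 'beebfddfecadaba')
  9 → (16, 'bfddfecadaba')
  10 → (22, 'cadaba')
  11 → (7, 'ceffbabeebfddfecadaba')
  12 → (24, 'daba')
  13 → (2, 'daeffceffbabeebfddfecadaba')
  14 → (18, 'ddfecadaba')
  15 → (19, 'dfecadaba')
  16 → (15, 'ebfddfecadaba')
  17 → (21, 'ecadaba')
  18 → (14, 'eebfddfecadaba')
  19 → (8, 'effbabeebfddfecadaba')
  20 → (4, 'effceffbabeebfddfecadaba')
  21 → (10, 'fbabeebfddfecadaba')
  22 → (6, 'fceffbabeebfddfecadaba')
  23 → (1, 'fdaeffceffbabeebfddfecadaba')
  24 → (17, 'fddfecadaba')
  25 → (20, 'fecadaba')
  26 → (9, 'ffbabeebfddfecadaba')
  27 → (5, 'ffceffbabeebfddfecadaba')

SA = [27, 25, 12, 23, 3, 0, 26, 11, 13, 16, 22, 7, 24, 2, 18, 19, 15, 21, 14, 8, 4, 10, 6, 1, 17, 20, 9, 5]
[i] adj suffixes → lcp
  [1] 27/25 → 1 ('a')
  [2] 25/12 → 2 ('ab')
  [3] 12/23 → 1 ('a')
  [4] 23/3 → 1 ('a')
  [5] 3/0 → 1 ('a')
  [6] 0/26 → 0 ('')
  [7] 26/11 → 2 ('ba')
  [8] 11/13 → 1 ('b')
  [9] 13/16 → 1 ('b')
  [10] 16/22 → 0 ('')
  [11] 22/7 → 1 ('c')
  [12] 7/24 → 0 ('')
  [13] 24/2 → 2 ('da')
  [14] 2/18 → 1 ('d')
  [15] 18/19 → 1 ('d')
  [16] 19/15 → 0 ('')
  [17] 15/21 → 1 ('e')
  [18] 21/14 → 1 ('e')
  [19] 14/8 → 1 ('e')
  [20] 8/4 → 3 ('eff')
  [21] 4/10 → 0 ('')
  [22] 10/6 → 1 ('f')
  [23] 6/1 → 1 ('f')
  [24] 1/17 → 2 ('fd')
  [25] 17/20 → 1 ('f')
  [26] 20/9 → 1 ('f')
  [27] 9/5 → 2 ('ff')

n(n+1)/2 = 28·29/2 = 406
Σ LCP = 0 + 1 + 2 + 1 + 1 + 1 + 0 + 2 + 1 + 1 + 0 + 1 + 0 + 2 + 1 + 1 + 0 + 1 + 1 + 1 + 3 + 0 + 1 + 1 + 2 + 1 + 1 + 2 = 29
distinct = 406 − 29 = 377

377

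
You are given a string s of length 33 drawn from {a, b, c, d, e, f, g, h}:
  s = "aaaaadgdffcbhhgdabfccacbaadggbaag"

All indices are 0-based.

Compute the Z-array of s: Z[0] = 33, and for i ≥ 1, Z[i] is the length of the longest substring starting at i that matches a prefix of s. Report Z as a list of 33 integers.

[33, 4, 3, 2, 1, 0, 0, 0, 0, 0, 0, 0, 0, 0, 0, 0, 1, 0, 0, 0, 0, 1, 0, 0, 2, 1, 0, 0, 0, 0, 2, 1, 0]

Z[0]=33
i=1: outside box; Z[1]=4 grow→box=[1,5)
i=2: min(r-i=3, Z[1]=4)=3; Z[2]=3
i=3: min(r-i=2, Z[2]=3)=2; Z[3]=2
i=4: min(r-i=1, Z[3]=2)=1; Z[4]=1
i=5: outside box; Z[5]=0
i=6: outside box; Z[6]=0
i=7: outside box; Z[7]=0
i=8: outside box; Z[8]=0
i=9: outside box; Z[9]=0
i=10: outside box; Z[10]=0
i=11: outside box; Z[11]=0
i=12: outside box; Z[12]=0
i=13: outside box; Z[13]=0
i=14: outside box; Z[14]=0
i=15: outside box; Z[15]=0
i=16: outside box; Z[16]=1 grow→box=[16,17)
i=17: outside box; Z[17]=0
i=18: outside box; Z[18]=0
i=19: outside box; Z[19]=0
i=20: outside box; Z[20]=0
i=21: outside box; Z[21]=1 grow→box=[21,22)
i=22: outside box; Z[22]=0
i=23: outside box; Z[23]=0
i=24: outside box; Z[24]=2 grow→box=[24,26)
i=25: min(r-i=1, Z[1]=4)=1; Z[25]=1
i=26: outside box; Z[26]=0
i=27: outside box; Z[27]=0
i=28: outside box; Z[28]=0
i=29: outside box; Z[29]=0
i=30: outside box; Z[30]=2 grow→box=[30,32)
i=31: min(r-i=1, Z[1]=4)=1; Z[31]=1
i=32: outside box; Z[32]=0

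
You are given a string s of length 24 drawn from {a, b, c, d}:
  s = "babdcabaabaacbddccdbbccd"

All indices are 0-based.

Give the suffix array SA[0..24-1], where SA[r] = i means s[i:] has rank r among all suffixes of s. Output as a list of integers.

[7, 10, 5, 8, 1, 11, 6, 9, 0, 19, 20, 2, 13, 4, 12, 21, 16, 22, 17, 23, 18, 3, 15, 14]

sorted suffixes:
  #0 SA[0]=7  'aabaacbddccdbbccd'
  #1 SA[1]=10  'aacbddccdbbccd'
  #2 SA[2]=5  'abaabaacbddccdbbccd'
  #3 SA[3]=8  'abaacbddccdbbccd'
  #4 SA[4]=1  'abdcabaabaacbddccdbbccd'
  #5 SA[5]=11  'acbddccdbbccd'
  #6 SA[6]=6  'baabaacbddccdbbccd'
  #7 SA[7]=9  'baacbddccdbbccd'
  #8 SA[8]=0  'babdcabaabaacbddccdbbccd'
  #9 SA[9]=19  'bbccd'
  #10 SA[10]=20  'bccd'
  #11 SA[11]=2  'bdcabaabaacbddccdbbccd'
  #12 SA[12]=13  'bddccdbbccd'
  #13 SA[13]=4  'cabaabaacbddccdbbccd'
  #14 SA[14]=12  'cbddccdbbccd'
  #15 SA[15]=21  'ccd'
  #16 SA[16]=16  'ccdbbccd'
  #17 SA[17]=22  'cd'
  #18 SA[18]=17  'cdbbccd'
  #19 SA[19]=23  'd'
  #20 SA[20]=18  'dbbccd'
  #21 SA[21]=3  'dcabaabaacbddccdbbccd'
  #22 SA[22]=15  'dccdbbccd'
  #23 SA[23]=14  'ddccdbbccd'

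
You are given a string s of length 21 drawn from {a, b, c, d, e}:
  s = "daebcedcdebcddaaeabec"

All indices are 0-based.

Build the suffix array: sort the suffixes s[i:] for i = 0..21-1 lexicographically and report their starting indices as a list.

sorted suffixes:
  #0 SA[0]=14  'aaeabec'
  #1 SA[1]=17  'abec'
  #2 SA[2]=15  'aeabec'
  #3 SA[3]=1  'aebcedcdebcddaaeabec'
  #4 SA[4]=10  'bcddaaeabec'
  #5 SA[5]=3  'bcedcdebcddaaeabec'
  #6 SA[6]=18  'bec'
  #7 SA[7]=20  'c'
  #8 SA[8]=11  'cddaaeabec'
  #9 SA[9]=7  'cdebcddaaeabec'
  #10 SA[10]=4  'cedcdebcddaaeabec'
  #11 SA[11]=13  'daaeabec'
  #12 SA[12]=0  'daebcedcdebcddaaeabec'
  #13 SA[13]=6  'dcdebcddaaeabec'
  #14 SA[14]=12  'ddaaeabec'
  #15 SA[15]=8  'debcddaaeabec'
  #16 SA[16]=16  'eabec'
  #17 SA[17]=9  'ebcddaaeabec'
  #18 SA[18]=2  'ebcedcdebcddaaeabec'
  #19 SA[19]=19  'ec'
  #20 SA[20]=5  'edcdebcddaaeabec'

[14, 17, 15, 1, 10, 3, 18, 20, 11, 7, 4, 13, 0, 6, 12, 8, 16, 9, 2, 19, 5]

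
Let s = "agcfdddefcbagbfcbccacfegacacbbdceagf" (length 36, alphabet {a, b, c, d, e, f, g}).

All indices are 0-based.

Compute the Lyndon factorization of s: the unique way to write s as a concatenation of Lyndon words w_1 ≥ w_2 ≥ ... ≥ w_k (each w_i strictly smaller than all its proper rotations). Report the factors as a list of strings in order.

["agcfdddefcb", "agbfcbcc", "acfeg", "acacbbdceagf"]

emit factor 1: 'agcfdddefcb' (i=0, period=11)
emit factor 2: 'agbfcbcc' (i=11, period=8)
emit factor 3: 'acfeg' (i=19, period=5)
emit factor 4: 'acacbbdceagf' (i=24, period=12)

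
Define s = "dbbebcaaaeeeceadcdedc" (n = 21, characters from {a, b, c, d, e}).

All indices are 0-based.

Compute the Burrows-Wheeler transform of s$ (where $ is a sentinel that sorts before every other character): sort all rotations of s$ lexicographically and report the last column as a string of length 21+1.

rank  rotation                last
    0  $dbbebcaaaeeeceadcdedc  c
    1  aaaeeeceadcdedc$dbbebc  c
    2  aaeeeceadcdedc$dbbebca  a
    3  adcdedc$dbbebcaaaeeece  e
    4  aeeeceadcdedc$dbbebcaa  a
    5  bbebcaaaeeeceadcdedc$d  d
    6  bcaaaeeeceadcdedc$dbbe  e
    7  bebcaaaeeeceadcdedc$db  b
    8  c$dbbebcaaaeeeceadcded  d
    9  caaaeeeceadcdedc$dbbeb  b
   10  cdedc$dbbebcaaaeeecead  d
   11  ceadcdedc$dbbebcaaaeee  e
   12  dbbebcaaaeeeceadcdedc$  $
   13  dc$dbbebcaaaeeeceadcde  e
   14  dcdedc$dbbebcaaaeeecea  a
   15  dedc$dbbebcaaaeeeceadc  c
   16  eadcdedc$dbbebcaaaeeec  c
   17  ebcaaaeeeceadcdedc$dbb  b
   18  eceadcdedc$dbbebcaaaee  e
   19  edc$dbbebcaaaeeeceadcd  d
   20  eeceadcdedc$dbbebcaaae  e
   21  eeeceadcdedc$dbbebcaaa  a

ccaeadebdbde$eaccbedea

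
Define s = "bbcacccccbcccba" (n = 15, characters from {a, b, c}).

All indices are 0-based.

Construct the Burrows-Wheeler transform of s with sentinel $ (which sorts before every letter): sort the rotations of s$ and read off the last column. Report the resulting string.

rank  rotation          last
    0  $bbcacccccbcccba  a
    1  a$bbcacccccbcccb  b
    2  acccccbcccba$bbc  c
    3  ba$bbcacccccbccc  c
    4  bbcacccccbcccba$  $
    5  bcacccccbcccba$b  b
    6  bcccba$bbcaccccc  c
    7  cacccccbcccba$bb  b
    8  cba$bbcacccccbcc  c
    9  cbcccba$bbcacccc  c
   10  ccba$bbcacccccbc  c
   11  ccbcccba$bbcaccc  c
   12  cccba$bbcacccccb  b
   13  cccbcccba$bbcacc  c
   14  ccccbcccba$bbcac  c
   15  cccccbcccba$bbca  a

abcc$bcbccccbcca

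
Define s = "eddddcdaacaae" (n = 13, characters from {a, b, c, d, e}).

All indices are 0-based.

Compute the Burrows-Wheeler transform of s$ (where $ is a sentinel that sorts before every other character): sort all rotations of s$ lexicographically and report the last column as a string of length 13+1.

edcaaadcdddea$

rank  rotation        last
    0  $eddddcdaacaae  e
    1  aacaae$eddddcd  d
    2  aae$eddddcdaac  c
    3  acaae$eddddcda  a
    4  ae$eddddcdaaca  a
    5  caae$eddddcdaa  a
    6  cdaacaae$edddd  d
    7  daacaae$eddddc  c
    8  dcdaacaae$eddd  d
    9  ddcdaacaae$edd  d
   10  dddcdaacaae$ed  d
   11  ddddcdaacaae$e  e
   12  e$eddddcdaacaa  a
   13  eddddcdaacaae$  $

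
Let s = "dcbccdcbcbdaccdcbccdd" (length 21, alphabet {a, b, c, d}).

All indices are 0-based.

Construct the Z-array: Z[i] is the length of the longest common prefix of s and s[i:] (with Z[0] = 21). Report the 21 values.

Z[0]=21
i=1: i≥r, start 0; Z[1]=0
i=2: i≥r, start 0; Z[2]=0
i=3: i≥r, start 0; Z[3]=0
i=4: i≥r, start 0; Z[4]=0
i=5: i≥r, start 0; Z[5]=4 scan→box=[5,9)
i=6: min(r-i=3, Z[1]=0)=0; Z[6]=0
i=7: min(r-i=2, Z[2]=0)=0; Z[7]=0
i=8: min(r-i=1, Z[3]=0)=0; Z[8]=0
i=9: i≥r, start 0; Z[9]=0
i=10: i≥r, start 0; Z[10]=1 scan→box=[10,11)
i=11: i≥r, start 0; Z[11]=0
i=12: i≥r, start 0; Z[12]=0
i=13: i≥r, start 0; Z[13]=0
i=14: i≥r, start 0; Z[14]=6 scan→box=[14,20)
i=15: min(r-i=5, Z[1]=0)=0; Z[15]=0
i=16: min(r-i=4, Z[2]=0)=0; Z[16]=0
i=17: min(r-i=3, Z[3]=0)=0; Z[17]=0
i=18: min(r-i=2, Z[4]=0)=0; Z[18]=0
i=19: min(r-i=1, Z[5]=4)=1; Z[19]=1
i=20: i≥r, start 0; Z[20]=1 scan→box=[20,21)

[21, 0, 0, 0, 0, 4, 0, 0, 0, 0, 1, 0, 0, 0, 6, 0, 0, 0, 0, 1, 1]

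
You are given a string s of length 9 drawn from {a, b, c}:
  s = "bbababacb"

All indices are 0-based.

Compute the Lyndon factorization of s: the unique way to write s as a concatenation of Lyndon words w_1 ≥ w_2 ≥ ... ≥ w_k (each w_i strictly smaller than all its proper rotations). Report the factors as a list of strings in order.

emit factor 1: 'b' (i=0, period=1)
emit factor 2: 'b' (i=1, period=1)
emit factor 3: 'ababacb' (i=2, period=7)

["b", "b", "ababacb"]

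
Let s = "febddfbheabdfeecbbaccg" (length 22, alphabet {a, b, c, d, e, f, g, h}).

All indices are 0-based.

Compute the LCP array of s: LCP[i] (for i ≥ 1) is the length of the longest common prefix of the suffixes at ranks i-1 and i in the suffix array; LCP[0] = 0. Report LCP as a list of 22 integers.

[0, 1, 0, 1, 1, 2, 1, 0, 1, 1, 0, 1, 2, 0, 1, 1, 1, 0, 1, 2, 0, 0]

rank→(start, suffix):
  0 → (9, 'abdfeecbbaccg')
  1 → (18, 'accg')
  2 → (17, 'baccg')
  3 → (16, 'bbaccg')
  4 → (2, 'bddfbheabdfeecbbaccg')
  5 → (10, 'bdfeecbbaccg')
  6 → (6, 'bheabdfeecbbaccg')
  7 → (15, 'cbbaccg')
  8 → (19, 'ccg')
  9 → (20, 'cg')
  10 → (3, 'ddfbheabdfeecbbaccg')
  11 → (4, 'dfbheabdfeecbbaccg')
  12 → (11, 'dfeecbbaccg')
  13 → (8, 'eabdfeecbbaccg')
  14 → (1, 'ebddfbheabdfeecbbaccg')
  15 → (14, 'ecbbaccg')
  16 → (13, 'eecbbaccg')
  17 → (5, 'fbheabdfeecbbaccg')
  18 → (0, 'febddfbheabdfeecbbaccg')
  19 → (12, 'feecbbaccg')
  20 → (21, 'g')
  21 → (7, 'heabdfeecbbaccg')

SA = [9, 18, 17, 16, 2, 10, 6, 15, 19, 20, 3, 4, 11, 8, 1, 14, 13, 5, 0, 12, 21, 7]
[i] adj suffixes → lcp
  [1] 9/18 → 1 ('a')
  [2] 18/17 → 0 ('')
  [3] 17/16 → 1 ('b')
  [4] 16/2 → 1 ('b')
  [5] 2/10 → 2 ('bd')
  [6] 10/6 → 1 ('b')
  [7] 6/15 → 0 ('')
  [8] 15/19 → 1 ('c')
  [9] 19/20 → 1 ('c')
  [10] 20/3 → 0 ('')
  [11] 3/4 → 1 ('d')
  [12] 4/11 → 2 ('df')
  [13] 11/8 → 0 ('')
  [14] 8/1 → 1 ('e')
  [15] 1/14 → 1 ('e')
  [16] 14/13 → 1 ('e')
  [17] 13/5 → 0 ('')
  [18] 5/0 → 1 ('f')
  [19] 0/12 → 2 ('fe')
  [20] 12/21 → 0 ('')
  [21] 21/7 → 0 ('')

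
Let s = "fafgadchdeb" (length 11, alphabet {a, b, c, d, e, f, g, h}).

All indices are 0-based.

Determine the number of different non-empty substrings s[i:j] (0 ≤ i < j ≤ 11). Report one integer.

rank→(start, suffix):
  0 → (4, 'adchdeb')
  1 → (1, 'afgadchdeb')
  2 → (10, 'b')
  3 → (6, 'chdeb')
  4 → (5, 'dchdeb')
  5 → (8, 'deb')
  6 → (9, 'eb')
  7 → (0, 'fafgadchdeb')
  8 → (2, 'fgadchdeb')
  9 → (3, 'gadchdeb')
  10 → (7, 'hdeb')

SA = [4, 1, 10, 6, 5, 8, 9, 0, 2, 3, 7]
[i] adj suffixes → lcp
  [1] 4/1 → 1 ('a')
  [2] 1/10 → 0 ('')
  [3] 10/6 → 0 ('')
  [4] 6/5 → 0 ('')
  [5] 5/8 → 1 ('d')
  [6] 8/9 → 0 ('')
  [7] 9/0 → 0 ('')
  [8] 0/2 → 1 ('f')
  [9] 2/3 → 0 ('')
  [10] 3/7 → 0 ('')

n(n+1)/2 = 11·12/2 = 66
Σ LCP = 0 + 1 + 0 + 0 + 0 + 1 + 0 + 0 + 1 + 0 + 0 = 3
distinct = 66 − 3 = 63

63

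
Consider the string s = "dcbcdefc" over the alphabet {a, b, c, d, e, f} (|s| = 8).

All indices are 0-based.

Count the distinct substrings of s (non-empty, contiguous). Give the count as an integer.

sorted suffixes:
  #0 SA[0]=2  'bcdefc'
  #1 SA[1]=7  'c'
  #2 SA[2]=1  'cbcdefc'
  #3 SA[3]=3  'cdefc'
  #4 SA[4]=0  'dcbcdefc'
  #5 SA[5]=4  'defc'
  #6 SA[6]=5  'efc'
  #7 SA[7]=6  'fc'

SA = [2, 7, 1, 3, 0, 4, 5, 6]
i: (SA[i-1],SA[i]) lcp shared
  1: (2,7) 0 ''
  2: (7,1) 1 'c'
  3: (1,3) 1 'c'
  4: (3,0) 0 ''
  5: (0,4) 1 'd'
  6: (4,5) 0 ''
  7: (5,6) 0 ''

n(n+1)/2 = 8·9/2 = 36
Σ LCP = 0 + 0 + 1 + 1 + 0 + 1 + 0 + 0 = 3
distinct = 36 − 3 = 33

33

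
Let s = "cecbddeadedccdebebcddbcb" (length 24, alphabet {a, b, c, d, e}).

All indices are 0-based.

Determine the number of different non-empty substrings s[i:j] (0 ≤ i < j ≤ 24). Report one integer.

sorted suffixes:
  #0 SA[0]=7  'adedccdebebcddbcb'
  #1 SA[1]=23  'b'
  #2 SA[2]=21  'bcb'
  #3 SA[3]=17  'bcddbcb'
  #4 SA[4]=3  'bddeadedccdebebcddbcb'
  #5 SA[5]=15  'bebcddbcb'
  #6 SA[6]=22  'cb'
  #7 SA[7]=2  'cbddeadedccdebebcddbcb'
  #8 SA[8]=11  'ccdebebcddbcb'
  #9 SA[9]=18  'cddbcb'
  #10 SA[10]=12  'cdebebcddbcb'
  #11 SA[11]=0  'cecbddeadedccdebebcddbcb'
  #12 SA[12]=20  'dbcb'
  #13 SA[13]=10  'dccdebebcddbcb'
  #14 SA[14]=19  'ddbcb'
  #15 SA[15]=4  'ddeadedccdebebcddbcb'
  #16 SA[16]=5  'deadedccdebebcddbcb'
  #17 SA[17]=13  'debebcddbcb'
  #18 SA[18]=8  'dedccdebebcddbcb'
  #19 SA[19]=6  'eadedccdebebcddbcb'
  #20 SA[20]=16  'ebcddbcb'
  #21 SA[21]=14  'ebebcddbcb'
  #22 SA[22]=1  'ecbddeadedccdebebcddbcb'
  #23 SA[23]=9  'edccdebebcddbcb'

SA = [7, 23, 21, 17, 3, 15, 22, 2, 11, 18, 12, 0, 20, 10, 19, 4, 5, 13, 8, 6, 16, 14, 1, 9]
[i] adj suffixes → lcp
  [1] 7/23 → 0 ('')
  [2] 23/21 → 1 ('b')
  [3] 21/17 → 2 ('bc')
  [4] 17/3 → 1 ('b')
  [5] 3/15 → 1 ('b')
  [6] 15/22 → 0 ('')
  [7] 22/2 → 2 ('cb')
  [8] 2/11 → 1 ('c')
  [9] 11/18 → 1 ('c')
  [10] 18/12 → 2 ('cd')
  [11] 12/0 → 1 ('c')
  [12] 0/20 → 0 ('')
  [13] 20/10 → 1 ('d')
  [14] 10/19 → 1 ('d')
  [15] 19/4 → 2 ('dd')
  [16] 4/5 → 1 ('d')
  [17] 5/13 → 2 ('de')
  [18] 13/8 → 2 ('de')
  [19] 8/6 → 0 ('')
  [20] 6/16 → 1 ('e')
  [21] 16/14 → 2 ('eb')
  [22] 14/1 → 1 ('e')
  [23] 1/9 → 1 ('e')

n(n+1)/2 = 24·25/2 = 300
Σ LCP = 0 + 0 + 1 + 2 + 1 + 1 + 0 + 2 + 1 + 1 + 2 + 1 + 0 + 1 + 1 + 2 + 1 + 2 + 2 + 0 + 1 + 2 + 1 + 1 = 26
distinct = 300 − 26 = 274

274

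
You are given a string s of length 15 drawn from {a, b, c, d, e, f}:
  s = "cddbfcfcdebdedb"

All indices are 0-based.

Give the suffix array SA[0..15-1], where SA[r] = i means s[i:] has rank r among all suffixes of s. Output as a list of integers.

[14, 10, 3, 0, 7, 5, 13, 2, 1, 8, 11, 9, 12, 6, 4]

rank→(start, suffix):
  0 → (14, 'b')
  1 → (10, 'bdedb')
  2 → (3, 'bfcfcdebdedb')
  3 → (0, 'cddbfcfcdebdedb')
  4 → (7, 'cdebdedb')
  5 → (5, 'cfcdebdedb')
  6 → (13, 'db')
  7 → (2, 'dbfcfcdebdedb')
  8 → (1, 'ddbfcfcdebdedb')
  9 → (8, 'debdedb')
  10 → (11, 'dedb')
  11 → (9, 'ebdedb')
  12 → (12, 'edb')
  13 → (6, 'fcdebdedb')
  14 → (4, 'fcfcdebdedb')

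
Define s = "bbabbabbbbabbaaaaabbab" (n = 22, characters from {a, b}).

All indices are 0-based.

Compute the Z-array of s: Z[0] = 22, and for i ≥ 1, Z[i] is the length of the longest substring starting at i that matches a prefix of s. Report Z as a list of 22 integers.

Z[0]=22
i=1: i≥r, start 0; Z[1]=1 extend→box=[1,2)
i=2: i≥r, start 0; Z[2]=0
i=3: i≥r, start 0; Z[3]=5 extend→box=[3,8)
i=4: min(r-i=4, Z[1]=1)=1; Z[4]=1
i=5: min(r-i=3, Z[2]=0)=0; Z[5]=0
i=6: min(r-i=2, Z[3]=5)=2; Z[6]=2
i=7: min(r-i=1, Z[4]=1)=1; Z[7]=2 extend→box=[7,9)
i=8: min(r-i=1, Z[1]=1)=1; Z[8]=6 extend→box=[8,14)
i=9: min(r-i=5, Z[1]=1)=1; Z[9]=1
i=10: min(r-i=4, Z[2]=0)=0; Z[10]=0
i=11: min(r-i=3, Z[3]=5)=3; Z[11]=3
i=12: min(r-i=2, Z[4]=1)=1; Z[12]=1
i=13: min(r-i=1, Z[5]=0)=0; Z[13]=0
i=14: i≥r, start 0; Z[14]=0
i=15: i≥r, start 0; Z[15]=0
i=16: i≥r, start 0; Z[16]=0
i=17: i≥r, start 0; Z[17]=0
i=18: i≥r, start 0; Z[18]=4 extend→box=[18,22)
i=19: min(r-i=3, Z[1]=1)=1; Z[19]=1
i=20: min(r-i=2, Z[2]=0)=0; Z[20]=0
i=21: min(r-i=1, Z[3]=5)=1; Z[21]=1

[22, 1, 0, 5, 1, 0, 2, 2, 6, 1, 0, 3, 1, 0, 0, 0, 0, 0, 4, 1, 0, 1]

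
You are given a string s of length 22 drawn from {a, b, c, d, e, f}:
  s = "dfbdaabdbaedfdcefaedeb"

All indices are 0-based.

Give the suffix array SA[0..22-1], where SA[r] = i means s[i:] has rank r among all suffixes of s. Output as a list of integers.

rank | idx | suffix
   0 |   4 | aabdbaedfdcefaedeb
   1 |   5 | abdbaedfdcefaedeb
   2 |  17 | aedeb
   3 |   9 | aedfdcefaedeb
   4 |  21 | b
   5 |   8 | baedfdcefaedeb
   6 |   2 | bdaabdbaedfdcefaedeb
   7 |   6 | bdbaedfdcefaedeb
   8 |  14 | cefaedeb
   9 |   3 | daabdbaedfdcefaedeb
  10 |   7 | dbaedfdcefaedeb
  11 |  13 | dcefaedeb
  12 |  19 | deb
  13 |   0 | dfbdaabdbaedfdcefaedeb
  14 |  11 | dfdcefaedeb
  15 |  20 | eb
  16 |  18 | edeb
  17 |  10 | edfdcefaedeb
  18 |  15 | efaedeb
  19 |  16 | faedeb
  20 |   1 | fbdaabdbaedfdcefaedeb
  21 |  12 | fdcefaedeb

[4, 5, 17, 9, 21, 8, 2, 6, 14, 3, 7, 13, 19, 0, 11, 20, 18, 10, 15, 16, 1, 12]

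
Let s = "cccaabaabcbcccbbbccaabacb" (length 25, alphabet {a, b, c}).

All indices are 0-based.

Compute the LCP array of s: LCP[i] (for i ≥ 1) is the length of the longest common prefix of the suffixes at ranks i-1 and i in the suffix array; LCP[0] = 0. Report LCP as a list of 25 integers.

rank→(start, suffix):
  0 → (3, 'aabaabcbcccbbbccaabacb')
  1 → (19, 'aabacb')
  2 → (6, 'aabcbcccbbbccaabacb')
  3 → (4, 'abaabcbcccbbbccaabacb')
  4 → (20, 'abacb')
  5 → (7, 'abcbcccbbbccaabacb')
  6 → (22, 'acb')
  7 → (24, 'b')
  8 → (5, 'baabcbcccbbbccaabacb')
  9 → (21, 'bacb')
  10 → (14, 'bbbccaabacb')
  11 → (15, 'bbccaabacb')
  12 → (8, 'bcbcccbbbccaabacb')
  13 → (16, 'bccaabacb')
  14 → (10, 'bcccbbbccaabacb')
  15 → (2, 'caabaabcbcccbbbccaabacb')
  16 → (18, 'caabacb')
  17 → (23, 'cb')
  18 → (13, 'cbbbccaabacb')
  19 → (9, 'cbcccbbbccaabacb')
  20 → (1, 'ccaabaabcbcccbbbccaabacb')
  21 → (17, 'ccaabacb')
  22 → (12, 'ccbbbccaabacb')
  23 → (0, 'cccaabaabcbcccbbbccaabacb')
  24 → (11, 'cccbbbccaabacb')

SA = [3, 19, 6, 4, 20, 7, 22, 24, 5, 21, 14, 15, 8, 16, 10, 2, 18, 23, 13, 9, 1, 17, 12, 0, 11]
rank  pair      lcp
   1  s[3:],s[19:]  4  'aaba'
   2  s[19:],s[6:]  3  'aab'
   3  s[6:],s[4:]  1  'a'
   4  s[4:],s[20:]  3  'aba'
   5  s[20:],s[7:]  2  'ab'
   6  s[7:],s[22:]  1  'a'
   7  s[22:],s[24:]  0  ''
   8  s[24:],s[5:]  1  'b'
   9  s[5:],s[21:]  2  'ba'
  10  s[21:],s[14:]  1  'b'
  11  s[14:],s[15:]  2  'bb'
  12  s[15:],s[8:]  1  'b'
  13  s[8:],s[16:]  2  'bc'
  14  s[16:],s[10:]  3  'bcc'
  15  s[10:],s[2:]  0  ''
  16  s[2:],s[18:]  5  'caaba'
  17  s[18:],s[23:]  1  'c'
  18  s[23:],s[13:]  2  'cb'
  19  s[13:],s[9:]  2  'cb'
  20  s[9:],s[1:]  1  'c'
  21  s[1:],s[17:]  6  'ccaaba'
  22  s[17:],s[12:]  2  'cc'
  23  s[12:],s[0:]  2  'cc'
  24  s[0:],s[11:]  3  'ccc'

[0, 4, 3, 1, 3, 2, 1, 0, 1, 2, 1, 2, 1, 2, 3, 0, 5, 1, 2, 2, 1, 6, 2, 2, 3]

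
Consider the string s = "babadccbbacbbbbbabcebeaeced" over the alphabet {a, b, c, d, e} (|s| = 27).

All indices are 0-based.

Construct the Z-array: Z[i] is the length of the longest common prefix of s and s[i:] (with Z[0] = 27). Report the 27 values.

[27, 0, 2, 0, 0, 0, 0, 1, 2, 0, 0, 1, 1, 1, 1, 3, 0, 1, 0, 0, 1, 0, 0, 0, 0, 0, 0]

Z[0]=27
i=1: fresh scan; Z[1]=0
i=2: fresh scan; Z[2]=2 extend→box=[2,4)
i=3: min(r-i=1, Z[1]=0)=0; Z[3]=0
i=4: fresh scan; Z[4]=0
i=5: fresh scan; Z[5]=0
i=6: fresh scan; Z[6]=0
i=7: fresh scan; Z[7]=1 extend→box=[7,8)
i=8: fresh scan; Z[8]=2 extend→box=[8,10)
i=9: min(r-i=1, Z[1]=0)=0; Z[9]=0
i=10: fresh scan; Z[10]=0
i=11: fresh scan; Z[11]=1 extend→box=[11,12)
i=12: fresh scan; Z[12]=1 extend→box=[12,13)
i=13: fresh scan; Z[13]=1 extend→box=[13,14)
i=14: fresh scan; Z[14]=1 extend→box=[14,15)
i=15: fresh scan; Z[15]=3 extend→box=[15,18)
i=16: min(r-i=2, Z[1]=0)=0; Z[16]=0
i=17: min(r-i=1, Z[2]=2)=1; Z[17]=1
i=18: fresh scan; Z[18]=0
i=19: fresh scan; Z[19]=0
i=20: fresh scan; Z[20]=1 extend→box=[20,21)
i=21: fresh scan; Z[21]=0
i=22: fresh scan; Z[22]=0
i=23: fresh scan; Z[23]=0
i=24: fresh scan; Z[24]=0
i=25: fresh scan; Z[25]=0
i=26: fresh scan; Z[26]=0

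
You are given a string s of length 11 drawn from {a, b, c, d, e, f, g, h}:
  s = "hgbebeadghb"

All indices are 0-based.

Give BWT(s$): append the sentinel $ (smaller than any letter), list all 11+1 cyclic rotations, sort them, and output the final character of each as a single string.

behegabbhdg$

rank  rotation      last
    0  $hgbebeadghb  b
    1  adghb$hgbebe  e
    2  b$hgbebeadgh  h
    3  beadghb$hgbe  e
    4  bebeadghb$hg  g
    5  dghb$hgbebea  a
    6  eadghb$hgbeb  b
    7  ebeadghb$hgb  b
    8  gbebeadghb$h  h
    9  ghb$hgbebead  d
   10  hb$hgbebeadg  g
   11  hgbebeadghb$  $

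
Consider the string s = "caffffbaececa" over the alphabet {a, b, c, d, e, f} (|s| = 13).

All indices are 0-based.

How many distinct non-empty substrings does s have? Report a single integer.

78

rank→(start, suffix):
  0 → (12, 'a')
  1 → (7, 'aececa')
  2 → (1, 'affffbaececa')
  3 → (6, 'baececa')
  4 → (11, 'ca')
  5 → (0, 'caffffbaececa')
  6 → (9, 'ceca')
  7 → (10, 'eca')
  8 → (8, 'ececa')
  9 → (5, 'fbaececa')
  10 → (4, 'ffbaececa')
  11 → (3, 'fffbaececa')
  12 → (2, 'ffffbaececa')

SA = [12, 7, 1, 6, 11, 0, 9, 10, 8, 5, 4, 3, 2]
i: (SA[i-1],SA[i]) lcp shared
  1: (12,7) 1 'a'
  2: (7,1) 1 'a'
  3: (1,6) 0 ''
  4: (6,11) 0 ''
  5: (11,0) 2 'ca'
  6: (0,9) 1 'c'
  7: (9,10) 0 ''
  8: (10,8) 2 'ec'
  9: (8,5) 0 ''
  10: (5,4) 1 'f'
  11: (4,3) 2 'ff'
  12: (3,2) 3 'fff'

n(n+1)/2 = 13·14/2 = 91
Σ LCP = 0 + 1 + 1 + 0 + 0 + 2 + 1 + 0 + 2 + 0 + 1 + 2 + 3 = 13
distinct = 91 − 13 = 78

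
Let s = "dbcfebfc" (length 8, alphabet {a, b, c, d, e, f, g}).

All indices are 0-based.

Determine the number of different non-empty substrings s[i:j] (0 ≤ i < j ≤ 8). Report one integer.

33

rank | idx | suffix
   0 |   1 | bcfebfc
   1 |   5 | bfc
   2 |   7 | c
   3 |   2 | cfebfc
   4 |   0 | dbcfebfc
   5 |   4 | ebfc
   6 |   6 | fc
   7 |   3 | febfc

SA = [1, 5, 7, 2, 0, 4, 6, 3]
[i] adj suffixes → lcp
  [1] 1/5 → 1 ('b')
  [2] 5/7 → 0 ('')
  [3] 7/2 → 1 ('c')
  [4] 2/0 → 0 ('')
  [5] 0/4 → 0 ('')
  [6] 4/6 → 0 ('')
  [7] 6/3 → 1 ('f')

n(n+1)/2 = 8·9/2 = 36
Σ LCP = 0 + 1 + 0 + 1 + 0 + 0 + 0 + 1 = 3
distinct = 36 − 3 = 33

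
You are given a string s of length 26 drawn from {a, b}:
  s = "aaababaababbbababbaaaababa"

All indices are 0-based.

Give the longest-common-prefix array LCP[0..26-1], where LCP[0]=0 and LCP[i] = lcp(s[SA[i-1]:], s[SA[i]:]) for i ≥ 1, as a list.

rank | idx | suffix
   0 |  25 | a
   1 |  18 | aaaababa
   2 |  19 | aaababa
   3 |   0 | aaababaababbbababbaaaababa
   4 |  20 | aababa
   5 |   1 | aababaababbbababbaaaababa
   6 |   6 | aababbbababbaaaababa
   7 |  23 | aba
   8 |   4 | abaababbbababbaaaababa
   9 |  21 | ababa
  10 |   2 | ababaababbbababbaaaababa
  11 |  13 | ababbaaaababa
  12 |   7 | ababbbababbaaaababa
  13 |  15 | abbaaaababa
  14 |   9 | abbbababbaaaababa
  15 |  24 | ba
  16 |  17 | baaaababa
  17 |   5 | baababbbababbaaaababa
  18 |  22 | baba
  19 |   3 | babaababbbababbaaaababa
  20 |  12 | bababbaaaababa
  21 |  14 | babbaaaababa
  22 |   8 | babbbababbaaaababa
  23 |  16 | bbaaaababa
  24 |  11 | bbababbaaaababa
  25 |  10 | bbbababbaaaababa

SA = [25, 18, 19, 0, 20, 1, 6, 23, 4, 21, 2, 13, 7, 15, 9, 24, 17, 5, 22, 3, 12, 14, 8, 16, 11, 10]
i: (SA[i-1],SA[i]) lcp shared
  1: (25,18) 1 'a'
  2: (18,19) 3 'aaa'
  3: (19,0) 7 'aaababa'
  4: (0,20) 2 'aa'
  5: (20,1) 6 'aababa'
  6: (1,6) 5 'aabab'
  7: (6,23) 1 'a'
  8: (23,4) 3 'aba'
  9: (4,21) 3 'aba'
  10: (21,2) 5 'ababa'
  11: (2,13) 4 'abab'
  12: (13,7) 5 'ababb'
  13: (7,15) 2 'ab'
  14: (15,9) 3 'abb'
  15: (9,24) 0 ''
  16: (24,17) 2 'ba'
  17: (17,5) 3 'baa'
  18: (5,22) 2 'ba'
  19: (22,3) 4 'baba'
  20: (3,12) 4 'baba'
  21: (12,14) 3 'bab'
  22: (14,8) 4 'babb'
  23: (8,16) 1 'b'
  24: (16,11) 3 'bba'
  25: (11,10) 2 'bb'

[0, 1, 3, 7, 2, 6, 5, 1, 3, 3, 5, 4, 5, 2, 3, 0, 2, 3, 2, 4, 4, 3, 4, 1, 3, 2]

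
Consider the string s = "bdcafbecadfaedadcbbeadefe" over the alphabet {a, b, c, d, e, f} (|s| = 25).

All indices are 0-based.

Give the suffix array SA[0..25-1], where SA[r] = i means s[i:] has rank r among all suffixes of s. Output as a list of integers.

[14, 20, 8, 11, 3, 17, 0, 18, 5, 7, 2, 16, 13, 1, 15, 21, 9, 24, 19, 6, 12, 22, 10, 4, 23]

rank→(start, suffix):
  0 → (14, 'adcbbeadefe')
  1 → (20, 'adefe')
  2 → (8, 'adfaedadcbbeadefe')
  3 → (11, 'aedadcbbeadefe')
  4 → (3, 'afbecadfaedadcbbeadefe')
  5 → (17, 'bbeadefe')
  6 → (0, 'bdcafbecadfaedadcbbeadefe')
  7 → (18, 'beadefe')
  8 → (5, 'becadfaedadcbbeadefe')
  9 → (7, 'cadfaedadcbbeadefe')
  10 → (2, 'cafbecadfaedadcbbeadefe')
  11 → (16, 'cbbeadefe')
  12 → (13, 'dadcbbeadefe')
  13 → (1, 'dcafbecadfaedadcbbeadefe')
  14 → (15, 'dcbbeadefe')
  15 → (21, 'defe')
  16 → (9, 'dfaedadcbbeadefe')
  17 → (24, 'e')
  18 → (19, 'eadefe')
  19 → (6, 'ecadfaedadcbbeadefe')
  20 → (12, 'edadcbbeadefe')
  21 → (22, 'efe')
  22 → (10, 'faedadcbbeadefe')
  23 → (4, 'fbecadfaedadcbbeadefe')
  24 → (23, 'fe')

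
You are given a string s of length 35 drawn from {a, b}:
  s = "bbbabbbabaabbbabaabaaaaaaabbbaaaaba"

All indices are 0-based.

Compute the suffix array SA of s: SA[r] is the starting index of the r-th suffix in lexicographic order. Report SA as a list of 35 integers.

[34, 19, 20, 21, 29, 22, 30, 23, 31, 16, 24, 9, 32, 17, 14, 7, 25, 10, 3, 33, 18, 28, 15, 8, 13, 6, 2, 27, 12, 5, 1, 26, 11, 4, 0]

rank | idx | suffix
   0 |  34 | a
   1 |  19 | aaaaaaabbbaaaaba
   2 |  20 | aaaaaabbbaaaaba
   3 |  21 | aaaaabbbaaaaba
   4 |  29 | aaaaba
   5 |  22 | aaaabbbaaaaba
   6 |  30 | aaaba
   7 |  23 | aaabbbaaaaba
   8 |  31 | aaba
   9 |  16 | aabaaaaaaabbbaaaaba
  10 |  24 | aabbbaaaaba
  11 |   9 | aabbbabaabaaaaaaabbbaaaaba
  12 |  32 | aba
  13 |  17 | abaaaaaaabbbaaaaba
  14 |  14 | abaabaaaaaaabbbaaaaba
  15 |   7 | abaabbbabaabaaaaaaabbbaaaaba
  16 |  25 | abbbaaaaba
  17 |  10 | abbbabaabaaaaaaabbbaaaaba
  18 |   3 | abbbabaabbbabaabaaaaaaabbbaaaaba
  19 |  33 | ba
  20 |  18 | baaaaaaabbbaaaaba
  21 |  28 | baaaaba
  22 |  15 | baabaaaaaaabbbaaaaba
  23 |   8 | baabbbabaabaaaaaaabbbaaaaba
  24 |  13 | babaabaaaaaaabbbaaaaba
  25 |   6 | babaabbbabaabaaaaaaabbbaaaaba
  26 |   2 | babbbabaabbbabaabaaaaaaabbbaaaaba
  27 |  27 | bbaaaaba
  28 |  12 | bbabaabaaaaaaabbbaaaaba
  29 |   5 | bbabaabbbabaabaaaaaaabbbaaaaba
  30 |   1 | bbabbbabaabbbabaabaaaaaaabbbaaaaba
  31 |  26 | bbbaaaaba
  32 |  11 | bbbabaabaaaaaaabbbaaaaba
  33 |   4 | bbbabaabbbabaabaaaaaaabbbaaaaba
  34 |   0 | bbbabbbabaabbbabaabaaaaaaabbbaaaaba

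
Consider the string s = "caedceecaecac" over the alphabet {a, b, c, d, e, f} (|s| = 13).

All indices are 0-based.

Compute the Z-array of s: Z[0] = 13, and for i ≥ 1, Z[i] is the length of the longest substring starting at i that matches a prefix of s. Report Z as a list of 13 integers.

[13, 0, 0, 0, 1, 0, 0, 3, 0, 0, 2, 0, 1]

Z[0]=13
i=1: outside box; Z[1]=0
i=2: outside box; Z[2]=0
i=3: outside box; Z[3]=0
i=4: outside box; Z[4]=1 scan→box=[4,5)
i=5: outside box; Z[5]=0
i=6: outside box; Z[6]=0
i=7: outside box; Z[7]=3 scan→box=[7,10)
i=8: min(r-i=2, Z[1]=0)=0; Z[8]=0
i=9: min(r-i=1, Z[2]=0)=0; Z[9]=0
i=10: outside box; Z[10]=2 scan→box=[10,12)
i=11: min(r-i=1, Z[1]=0)=0; Z[11]=0
i=12: outside box; Z[12]=1 scan→box=[12,13)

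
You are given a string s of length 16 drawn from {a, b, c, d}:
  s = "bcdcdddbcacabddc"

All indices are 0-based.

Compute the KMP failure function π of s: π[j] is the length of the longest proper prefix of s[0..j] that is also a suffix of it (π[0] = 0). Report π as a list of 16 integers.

[0, 0, 0, 0, 0, 0, 0, 1, 2, 0, 0, 0, 1, 0, 0, 0]

π[0] = 0
j=1 s[j]='c': π[1]=0 (border '')
j=2 s[j]='d': π[2]=0 (border '')
j=3 s[j]='c': π[3]=0 (border '')
j=4 s[j]='d': π[4]=0 (border '')
j=5 s[j]='d': π[5]=0 (border '')
j=6 s[j]='d': π[6]=0 (border '')
j=7 s[j]='b': π[7]=1 (border 'b')
j=8 s[j]='c': π[8]=2 (border 'bc')
j=9 s[j]='a': k: 2→0; π[9]=0 (border '')
j=10 s[j]='c': π[10]=0 (border '')
j=11 s[j]='a': π[11]=0 (border '')
j=12 s[j]='b': π[12]=1 (border 'b')
j=13 s[j]='d': k: 1→0; π[13]=0 (border '')
j=14 s[j]='d': π[14]=0 (border '')
j=15 s[j]='c': π[15]=0 (border '')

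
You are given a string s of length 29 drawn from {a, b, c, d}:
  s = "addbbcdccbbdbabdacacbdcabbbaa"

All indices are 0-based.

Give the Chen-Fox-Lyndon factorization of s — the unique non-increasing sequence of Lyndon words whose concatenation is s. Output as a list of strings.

["addbbcdccbbdb", "abdacacbdc", "abbb", "a", "a"]

emit factor 1: 'addbbcdccbbdb' (i=0, period=13)
emit factor 2: 'abdacacbdc' (i=13, period=10)
emit factor 3: 'abbb' (i=23, period=4)
emit factor 4: 'a' (i=27, period=1)
emit factor 5: 'a' (i=28, period=1)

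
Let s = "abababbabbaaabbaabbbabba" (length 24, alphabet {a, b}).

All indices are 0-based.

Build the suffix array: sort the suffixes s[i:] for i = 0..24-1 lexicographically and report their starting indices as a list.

rank | idx | suffix
   0 |  23 | a
   1 |  10 | aaabbaabbbabba
   2 |  11 | aabbaabbbabba
   3 |  15 | aabbbabba
   4 |   0 | abababbabbaaabbaabbbabba
   5 |   2 | ababbabbaaabbaabbbabba
   6 |  20 | abba
   7 |   7 | abbaaabbaabbbabba
   8 |  12 | abbaabbbabba
   9 |   4 | abbabbaaabbaabbbabba
  10 |  16 | abbbabba
  11 |  22 | ba
  12 |   9 | baaabbaabbbabba
  13 |  14 | baabbbabba
  14 |   1 | bababbabbaaabbaabbbabba
  15 |  19 | babba
  16 |   6 | babbaaabbaabbbabba
  17 |   3 | babbabbaaabbaabbbabba
  18 |  21 | bba
  19 |   8 | bbaaabbaabbbabba
  20 |  13 | bbaabbbabba
  21 |  18 | bbabba
  22 |   5 | bbabbaaabbaabbbabba
  23 |  17 | bbbabba

[23, 10, 11, 15, 0, 2, 20, 7, 12, 4, 16, 22, 9, 14, 1, 19, 6, 3, 21, 8, 13, 18, 5, 17]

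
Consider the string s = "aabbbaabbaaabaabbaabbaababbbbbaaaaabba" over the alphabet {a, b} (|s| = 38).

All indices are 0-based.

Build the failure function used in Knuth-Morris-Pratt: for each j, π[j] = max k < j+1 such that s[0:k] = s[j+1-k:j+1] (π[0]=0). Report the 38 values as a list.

π[0] = 0
j=1 s[j]='a': π[1]=1 (border 'a')
j=2 s[j]='b': k: 1→0; π[2]=0 (border '')
j=3 s[j]='b': π[3]=0 (border '')
j=4 s[j]='b': π[4]=0 (border '')
j=5 s[j]='a': π[5]=1 (border 'a')
j=6 s[j]='a': π[6]=2 (border 'aa')
j=7 s[j]='b': π[7]=3 (border 'aab')
j=8 s[j]='b': π[8]=4 (border 'aabb')
j=9 s[j]='a': k: 4→0; π[9]=1 (border 'a')
j=10 s[j]='a': π[10]=2 (border 'aa')
j=11 s[j]='a': k: 2→1; π[11]=2 (border 'aa')
j=12 s[j]='b': π[12]=3 (border 'aab')
j=13 s[j]='a': k: 3→0; π[13]=1 (border 'a')
j=14 s[j]='a': π[14]=2 (border 'aa')
j=15 s[j]='b': π[15]=3 (border 'aab')
j=16 s[j]='b': π[16]=4 (border 'aabb')
j=17 s[j]='a': k: 4→0; π[17]=1 (border 'a')
j=18 s[j]='a': π[18]=2 (border 'aa')
j=19 s[j]='b': π[19]=3 (border 'aab')
j=20 s[j]='b': π[20]=4 (border 'aabb')
j=21 s[j]='a': k: 4→0; π[21]=1 (border 'a')
j=22 s[j]='a': π[22]=2 (border 'aa')
j=23 s[j]='b': π[23]=3 (border 'aab')
j=24 s[j]='a': k: 3→0; π[24]=1 (border 'a')
j=25 s[j]='b': k: 1→0; π[25]=0 (border '')
j=26 s[j]='b': π[26]=0 (border '')
j=27 s[j]='b': π[27]=0 (border '')
j=28 s[j]='b': π[28]=0 (border '')
j=29 s[j]='b': π[29]=0 (border '')
j=30 s[j]='a': π[30]=1 (border 'a')
j=31 s[j]='a': π[31]=2 (border 'aa')
j=32 s[j]='a': k: 2→1; π[32]=2 (border 'aa')
j=33 s[j]='a': k: 2→1; π[33]=2 (border 'aa')
j=34 s[j]='a': k: 2→1; π[34]=2 (border 'aa')
j=35 s[j]='b': π[35]=3 (border 'aab')
j=36 s[j]='b': π[36]=4 (border 'aabb')
j=37 s[j]='a': k: 4→0; π[37]=1 (border 'a')

[0, 1, 0, 0, 0, 1, 2, 3, 4, 1, 2, 2, 3, 1, 2, 3, 4, 1, 2, 3, 4, 1, 2, 3, 1, 0, 0, 0, 0, 0, 1, 2, 2, 2, 2, 3, 4, 1]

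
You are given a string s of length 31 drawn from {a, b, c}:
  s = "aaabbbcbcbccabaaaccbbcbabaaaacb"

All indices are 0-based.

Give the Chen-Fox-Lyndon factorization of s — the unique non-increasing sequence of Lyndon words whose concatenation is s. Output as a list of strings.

emit factor 1: 'aaabbbcbcbccabaaaccbbcbab' (i=0, period=25)
emit factor 2: 'aaaacb' (i=25, period=6)

["aaabbbcbcbccabaaaccbbcbab", "aaaacb"]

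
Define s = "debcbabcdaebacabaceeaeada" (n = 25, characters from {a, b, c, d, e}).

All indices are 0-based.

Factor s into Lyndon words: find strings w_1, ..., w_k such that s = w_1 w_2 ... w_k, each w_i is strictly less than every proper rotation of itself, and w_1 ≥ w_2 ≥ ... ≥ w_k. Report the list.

emit factor 1: 'de' (i=0, period=2)
emit factor 2: 'bc' (i=2, period=2)
emit factor 3: 'b' (i=4, period=1)
emit factor 4: 'abcdaebac' (i=5, period=9)
emit factor 5: 'abaceeaead' (i=14, period=10)
emit factor 6: 'a' (i=24, period=1)

["de", "bc", "b", "abcdaebac", "abaceeaead", "a"]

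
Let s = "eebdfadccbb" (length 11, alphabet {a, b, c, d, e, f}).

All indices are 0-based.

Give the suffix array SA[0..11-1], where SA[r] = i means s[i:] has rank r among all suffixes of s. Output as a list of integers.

sorted suffixes:
  #0 SA[0]=5  'adccbb'
  #1 SA[1]=10  'b'
  #2 SA[2]=9  'bb'
  #3 SA[3]=2  'bdfadccbb'
  #4 SA[4]=8  'cbb'
  #5 SA[5]=7  'ccbb'
  #6 SA[6]=6  'dccbb'
  #7 SA[7]=3  'dfadccbb'
  #8 SA[8]=1  'ebdfadccbb'
  #9 SA[9]=0  'eebdfadccbb'
  #10 SA[10]=4  'fadccbb'

[5, 10, 9, 2, 8, 7, 6, 3, 1, 0, 4]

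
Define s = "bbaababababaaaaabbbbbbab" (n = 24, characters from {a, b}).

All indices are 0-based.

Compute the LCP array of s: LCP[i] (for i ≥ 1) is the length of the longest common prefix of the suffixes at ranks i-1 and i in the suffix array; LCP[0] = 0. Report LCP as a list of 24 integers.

rank | idx | suffix
   0 |  11 | aaaaabbbbbbab
   1 |  12 | aaaabbbbbbab
   2 |  13 | aaabbbbbbab
   3 |   2 | aababababaaaaabbbbbbab
   4 |  14 | aabbbbbbab
   5 |  22 | ab
   6 |   9 | abaaaaabbbbbbab
   7 |   7 | ababaaaaabbbbbbab
   8 |   5 | abababaaaaabbbbbbab
   9 |   3 | ababababaaaaabbbbbbab
  10 |  15 | abbbbbbab
  11 |  23 | b
  12 |  10 | baaaaabbbbbbab
  13 |   1 | baababababaaaaabbbbbbab
  14 |  21 | bab
  15 |   8 | babaaaaabbbbbbab
  16 |   6 | bababaaaaabbbbbbab
  17 |   4 | babababaaaaabbbbbbab
  18 |   0 | bbaababababaaaaabbbbbbab
  19 |  20 | bbab
  20 |  19 | bbbab
  21 |  18 | bbbbab
  22 |  17 | bbbbbab
  23 |  16 | bbbbbbab

SA = [11, 12, 13, 2, 14, 22, 9, 7, 5, 3, 15, 23, 10, 1, 21, 8, 6, 4, 0, 20, 19, 18, 17, 16]
rank  pair      lcp
   1  s[11:],s[12:]  4  'aaaa'
   2  s[12:],s[13:]  3  'aaa'
   3  s[13:],s[2:]  2  'aa'
   4  s[2:],s[14:]  3  'aab'
   5  s[14:],s[22:]  1  'a'
   6  s[22:],s[9:]  2  'ab'
   7  s[9:],s[7:]  3  'aba'
   8  s[7:],s[5:]  5  'ababa'
   9  s[5:],s[3:]  7  'abababa'
  10  s[3:],s[15:]  2  'ab'
  11  s[15:],s[23:]  0  ''
  12  s[23:],s[10:]  1  'b'
  13  s[10:],s[1:]  3  'baa'
  14  s[1:],s[21:]  2  'ba'
  15  s[21:],s[8:]  3  'bab'
  16  s[8:],s[6:]  4  'baba'
  17  s[6:],s[4:]  6  'bababa'
  18  s[4:],s[0:]  1  'b'
  19  s[0:],s[20:]  3  'bba'
  20  s[20:],s[19:]  2  'bb'
  21  s[19:],s[18:]  3  'bbb'
  22  s[18:],s[17:]  4  'bbbb'
  23  s[17:],s[16:]  5  'bbbbb'

[0, 4, 3, 2, 3, 1, 2, 3, 5, 7, 2, 0, 1, 3, 2, 3, 4, 6, 1, 3, 2, 3, 4, 5]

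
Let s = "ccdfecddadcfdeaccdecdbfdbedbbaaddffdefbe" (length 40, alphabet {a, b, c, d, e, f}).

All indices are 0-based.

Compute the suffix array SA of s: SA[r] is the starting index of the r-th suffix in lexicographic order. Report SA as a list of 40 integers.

rank | idx | suffix
   0 |  29 | aaddffdefbe
   1 |  14 | accdecdbfdbedbbaaddffdefbe
   2 |   8 | adcfdeaccdecdbfdbedbbaaddffdefbe
   3 |  30 | addffdefbe
   4 |  28 | baaddffdefbe
   5 |  27 | bbaaddffdefbe
   6 |  38 | be
   7 |  24 | bedbbaaddffdefbe
   8 |  21 | bfdbedbbaaddffdefbe
   9 |  15 | ccdecdbfdbedbbaaddffdefbe
  10 |   0 | ccdfecddadcfdeaccdecdbfdbedbbaaddffdefbe
  11 |  19 | cdbfdbedbbaaddffdefbe
  12 |   5 | cddadcfdeaccdecdbfdbedbbaaddffdefbe
  13 |  16 | cdecdbfdbedbbaaddffdefbe
  14 |   1 | cdfecddadcfdeaccdecdbfdbedbbaaddffdefbe
  15 |  10 | cfdeaccdecdbfdbedbbaaddffdefbe
  16 |   7 | dadcfdeaccdecdbfdbedbbaaddffdefbe
  17 |  26 | dbbaaddffdefbe
  18 |  23 | dbedbbaaddffdefbe
  19 |  20 | dbfdbedbbaaddffdefbe
  20 |   9 | dcfdeaccdecdbfdbedbbaaddffdefbe
  21 |   6 | ddadcfdeaccdecdbfdbedbbaaddffdefbe
  22 |  31 | ddffdefbe
  23 |  12 | deaccdecdbfdbedbbaaddffdefbe
  24 |  17 | decdbfdbedbbaaddffdefbe
  25 |  35 | defbe
  26 |   2 | dfecddadcfdeaccdecdbfdbedbbaaddffdefbe
  27 |  32 | dffdefbe
  28 |  39 | e
  29 |  13 | eaccdecdbfdbedbbaaddffdefbe
  30 |  18 | ecdbfdbedbbaaddffdefbe
  31 |   4 | ecddadcfdeaccdecdbfdbedbbaaddffdefbe
  32 |  25 | edbbaaddffdefbe
  33 |  36 | efbe
  34 |  37 | fbe
  35 |  22 | fdbedbbaaddffdefbe
  36 |  11 | fdeaccdecdbfdbedbbaaddffdefbe
  37 |  34 | fdefbe
  38 |   3 | fecddadcfdeaccdecdbfdbedbbaaddffdefbe
  39 |  33 | ffdefbe

[29, 14, 8, 30, 28, 27, 38, 24, 21, 15, 0, 19, 5, 16, 1, 10, 7, 26, 23, 20, 9, 6, 31, 12, 17, 35, 2, 32, 39, 13, 18, 4, 25, 36, 37, 22, 11, 34, 3, 33]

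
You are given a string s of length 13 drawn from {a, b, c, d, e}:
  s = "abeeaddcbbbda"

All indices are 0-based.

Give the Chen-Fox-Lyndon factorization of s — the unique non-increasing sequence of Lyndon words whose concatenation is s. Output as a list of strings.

["abeeaddcbbbd", "a"]

emit factor 1: 'abeeaddcbbbd' (i=0, period=12)
emit factor 2: 'a' (i=12, period=1)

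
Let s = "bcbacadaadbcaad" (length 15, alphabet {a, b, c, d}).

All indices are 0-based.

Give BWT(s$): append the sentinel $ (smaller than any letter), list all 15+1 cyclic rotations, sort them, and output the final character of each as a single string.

rank  rotation          last
    0  $bcbacadaadbcaad  d
    1  aad$bcbacadaadbc  c
    2  aadbcaad$bcbacad  d
    3  acadaadbcaad$bcb  b
    4  ad$bcbacadaadbca  a
    5  adaadbcaad$bcbac  c
    6  adbcaad$bcbacada  a
    7  bacadaadbcaad$bc  c
    8  bcaad$bcbacadaad  d
    9  bcbacadaadbcaad$  $
   10  caad$bcbacadaadb  b
   11  cadaadbcaad$bcba  a
   12  cbacadaadbcaad$b  b
   13  d$bcbacadaadbcaa  a
   14  daadbcaad$bcbaca  a
   15  dbcaad$bcbacadaa  a

dcdbacacd$babaaa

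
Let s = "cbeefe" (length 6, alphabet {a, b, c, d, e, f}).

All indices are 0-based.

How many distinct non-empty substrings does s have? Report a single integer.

19

rank | idx | suffix
   0 |   1 | beefe
   1 |   0 | cbeefe
   2 |   5 | e
   3 |   2 | eefe
   4 |   3 | efe
   5 |   4 | fe

SA = [1, 0, 5, 2, 3, 4]
[i] adj suffixes → lcp
  [1] 1/0 → 0 ('')
  [2] 0/5 → 0 ('')
  [3] 5/2 → 1 ('e')
  [4] 2/3 → 1 ('e')
  [5] 3/4 → 0 ('')

n(n+1)/2 = 6·7/2 = 21
Σ LCP = 0 + 0 + 0 + 1 + 1 + 0 = 2
distinct = 21 − 2 = 19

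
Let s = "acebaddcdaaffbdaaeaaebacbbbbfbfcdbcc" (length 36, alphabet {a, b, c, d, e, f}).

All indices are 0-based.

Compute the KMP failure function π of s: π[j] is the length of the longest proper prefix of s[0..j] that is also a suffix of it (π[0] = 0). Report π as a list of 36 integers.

[0, 0, 0, 0, 1, 0, 0, 0, 0, 1, 1, 0, 0, 0, 0, 1, 1, 0, 1, 1, 0, 0, 1, 2, 0, 0, 0, 0, 0, 0, 0, 0, 0, 0, 0, 0]

π[0] = 0
j=1 s[j]='c': π[1]=0 (border '')
j=2 s[j]='e': π[2]=0 (border '')
j=3 s[j]='b': π[3]=0 (border '')
j=4 s[j]='a': π[4]=1 (border 'a')
j=5 s[j]='d': k: 1→0; π[5]=0 (border '')
j=6 s[j]='d': π[6]=0 (border '')
j=7 s[j]='c': π[7]=0 (border '')
j=8 s[j]='d': π[8]=0 (border '')
j=9 s[j]='a': π[9]=1 (border 'a')
j=10 s[j]='a': k: 1→0; π[10]=1 (border 'a')
j=11 s[j]='f': k: 1→0; π[11]=0 (border '')
j=12 s[j]='f': π[12]=0 (border '')
j=13 s[j]='b': π[13]=0 (border '')
j=14 s[j]='d': π[14]=0 (border '')
j=15 s[j]='a': π[15]=1 (border 'a')
j=16 s[j]='a': k: 1→0; π[16]=1 (border 'a')
j=17 s[j]='e': k: 1→0; π[17]=0 (border '')
j=18 s[j]='a': π[18]=1 (border 'a')
j=19 s[j]='a': k: 1→0; π[19]=1 (border 'a')
j=20 s[j]='e': k: 1→0; π[20]=0 (border '')
j=21 s[j]='b': π[21]=0 (border '')
j=22 s[j]='a': π[22]=1 (border 'a')
j=23 s[j]='c': π[23]=2 (border 'ac')
j=24 s[j]='b': k: 2→0; π[24]=0 (border '')
j=25 s[j]='b': π[25]=0 (border '')
j=26 s[j]='b': π[26]=0 (border '')
j=27 s[j]='b': π[27]=0 (border '')
j=28 s[j]='f': π[28]=0 (border '')
j=29 s[j]='b': π[29]=0 (border '')
j=30 s[j]='f': π[30]=0 (border '')
j=31 s[j]='c': π[31]=0 (border '')
j=32 s[j]='d': π[32]=0 (border '')
j=33 s[j]='b': π[33]=0 (border '')
j=34 s[j]='c': π[34]=0 (border '')
j=35 s[j]='c': π[35]=0 (border '')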